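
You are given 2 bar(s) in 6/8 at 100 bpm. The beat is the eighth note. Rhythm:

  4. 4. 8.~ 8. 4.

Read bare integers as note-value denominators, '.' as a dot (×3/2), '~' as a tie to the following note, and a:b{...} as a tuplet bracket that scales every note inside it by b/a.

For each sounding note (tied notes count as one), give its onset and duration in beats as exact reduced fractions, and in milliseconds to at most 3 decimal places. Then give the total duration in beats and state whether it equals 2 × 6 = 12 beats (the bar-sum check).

1) 0.0ms=0b +1800.0ms=3b
2) 1800.0ms=3b +1800.0ms=3b
3) 3600.0ms=6b +1800.0ms=3b
4) 5400.0ms=9b +1800.0ms=3b
Σ=12b of 12 (100bpm 6/8) — PASS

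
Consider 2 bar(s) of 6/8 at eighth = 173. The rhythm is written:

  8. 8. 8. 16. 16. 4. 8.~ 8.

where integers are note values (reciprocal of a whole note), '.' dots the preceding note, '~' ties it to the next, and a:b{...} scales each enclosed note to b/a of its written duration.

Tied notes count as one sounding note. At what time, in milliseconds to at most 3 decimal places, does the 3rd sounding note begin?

note 3 onset = 3b = 1040.462ms

1. 0.0ms @ 0 + 520.231ms (3/2)
2. 520.231ms @ 3/2 + 520.231ms (3/2)
3. 1040.462ms @ 3 + 520.231ms (3/2)
4. 1560.694ms @ 9/2 + 260.116ms (3/4)
5. 1820.809ms @ 21/4 + 260.116ms (3/4)
6. 2080.925ms @ 6 + 1040.462ms (3)
7. 3121.387ms @ 9 + 1040.462ms (3)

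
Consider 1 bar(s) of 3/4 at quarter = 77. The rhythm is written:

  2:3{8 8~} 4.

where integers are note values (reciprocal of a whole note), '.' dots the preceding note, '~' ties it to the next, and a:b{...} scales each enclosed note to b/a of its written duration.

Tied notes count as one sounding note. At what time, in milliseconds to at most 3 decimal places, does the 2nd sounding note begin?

1. 0.0ms @ 0 + 584.416ms (3/4)
2. 584.416ms @ 3/4 + 1753.247ms (9/4)

note 2 onset = 3/4b = 584.416ms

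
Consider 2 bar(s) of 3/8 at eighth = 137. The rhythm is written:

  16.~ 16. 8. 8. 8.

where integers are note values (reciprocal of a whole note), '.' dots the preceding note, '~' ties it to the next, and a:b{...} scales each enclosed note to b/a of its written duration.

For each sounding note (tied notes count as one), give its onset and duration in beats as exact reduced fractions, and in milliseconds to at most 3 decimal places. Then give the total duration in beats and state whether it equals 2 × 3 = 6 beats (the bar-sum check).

1) 0.0ms=0b +656.934ms=3/2b
2) 656.934ms=3/2b +656.934ms=3/2b
3) 1313.869ms=3b +656.934ms=3/2b
4) 1970.803ms=9/2b +656.934ms=3/2b
Σ=6b of 6 (137bpm 3/8) — PASS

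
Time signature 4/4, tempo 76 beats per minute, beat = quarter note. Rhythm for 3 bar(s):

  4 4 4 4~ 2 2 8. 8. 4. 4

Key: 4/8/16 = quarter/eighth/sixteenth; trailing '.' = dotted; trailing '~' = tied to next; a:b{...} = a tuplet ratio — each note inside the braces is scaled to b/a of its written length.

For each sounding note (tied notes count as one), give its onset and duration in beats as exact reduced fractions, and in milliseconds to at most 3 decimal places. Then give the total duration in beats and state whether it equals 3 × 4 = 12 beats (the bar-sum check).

1) 0.0ms=0b +789.474ms=1b
2) 789.474ms=1b +789.474ms=1b
3) 1578.947ms=2b +789.474ms=1b
4) 2368.421ms=3b +2368.421ms=3b
5) 4736.842ms=6b +1578.947ms=2b
6) 6315.789ms=8b +592.105ms=3/4b
7) 6907.895ms=35/4b +592.105ms=3/4b
8) 7500.0ms=19/2b +1184.211ms=3/2b
9) 8684.211ms=11b +789.474ms=1b
Σ=12b of 12 (76bpm 4/4) — PASS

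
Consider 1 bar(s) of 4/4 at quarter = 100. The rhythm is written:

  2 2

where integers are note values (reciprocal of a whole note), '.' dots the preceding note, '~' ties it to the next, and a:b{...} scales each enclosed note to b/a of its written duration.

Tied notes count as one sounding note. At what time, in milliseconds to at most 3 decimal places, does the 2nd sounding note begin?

note 2 onset = 2b = 1200.0ms

1. 0.0ms @ 0 + 1200.0ms (2)
2. 1200.0ms @ 2 + 1200.0ms (2)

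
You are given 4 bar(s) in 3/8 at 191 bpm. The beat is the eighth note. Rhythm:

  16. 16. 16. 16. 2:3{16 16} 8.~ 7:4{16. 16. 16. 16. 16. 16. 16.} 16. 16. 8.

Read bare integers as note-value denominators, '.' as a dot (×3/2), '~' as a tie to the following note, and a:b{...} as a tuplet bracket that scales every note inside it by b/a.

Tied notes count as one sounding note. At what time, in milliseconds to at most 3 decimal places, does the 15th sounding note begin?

1. 0.0ms @ 0 + 235.602ms (3/4)
2. 235.602ms @ 3/4 + 235.602ms (3/4)
3. 471.204ms @ 3/2 + 235.602ms (3/4)
4. 706.806ms @ 9/4 + 235.602ms (3/4)
5. 942.408ms @ 3 + 235.602ms (3/4)
6. 1178.01ms @ 15/4 + 235.602ms (3/4)
7. 1413.613ms @ 9/2 + 605.834ms (27/14)
8. 2019.447ms @ 45/7 + 134.63ms (3/7)
9. 2154.076ms @ 48/7 + 134.63ms (3/7)
10. 2288.706ms @ 51/7 + 134.63ms (3/7)
11. 2423.336ms @ 54/7 + 134.63ms (3/7)
12. 2557.966ms @ 57/7 + 134.63ms (3/7)
13. 2692.595ms @ 60/7 + 134.63ms (3/7)
14. 2827.225ms @ 9 + 235.602ms (3/4)
15. 3062.827ms @ 39/4 + 235.602ms (3/4)
16. 3298.429ms @ 21/2 + 471.204ms (3/2)

note 15 onset = 39/4b = 3062.827ms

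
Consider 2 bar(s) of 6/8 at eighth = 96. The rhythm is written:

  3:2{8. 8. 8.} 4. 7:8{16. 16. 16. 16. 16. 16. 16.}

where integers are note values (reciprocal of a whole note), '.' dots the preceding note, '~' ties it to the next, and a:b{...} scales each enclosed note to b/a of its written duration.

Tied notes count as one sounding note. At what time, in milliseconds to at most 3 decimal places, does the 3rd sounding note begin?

note 3 onset = 2b = 1250.0ms

1. 0.0ms @ 0 + 625.0ms (1)
2. 625.0ms @ 1 + 625.0ms (1)
3. 1250.0ms @ 2 + 625.0ms (1)
4. 1875.0ms @ 3 + 1875.0ms (3)
5. 3750.0ms @ 6 + 535.714ms (6/7)
6. 4285.714ms @ 48/7 + 535.714ms (6/7)
7. 4821.429ms @ 54/7 + 535.714ms (6/7)
8. 5357.143ms @ 60/7 + 535.714ms (6/7)
9. 5892.857ms @ 66/7 + 535.714ms (6/7)
10. 6428.571ms @ 72/7 + 535.714ms (6/7)
11. 6964.286ms @ 78/7 + 535.714ms (6/7)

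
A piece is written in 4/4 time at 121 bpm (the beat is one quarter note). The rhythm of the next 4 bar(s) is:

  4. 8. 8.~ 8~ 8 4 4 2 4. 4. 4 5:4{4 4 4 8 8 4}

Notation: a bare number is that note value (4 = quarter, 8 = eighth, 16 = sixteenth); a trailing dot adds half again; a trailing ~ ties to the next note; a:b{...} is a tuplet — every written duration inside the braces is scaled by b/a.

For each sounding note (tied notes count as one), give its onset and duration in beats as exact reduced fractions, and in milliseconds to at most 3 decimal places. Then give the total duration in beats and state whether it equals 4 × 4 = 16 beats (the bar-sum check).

1) 0.0ms=0b +743.802ms=3/2b
2) 743.802ms=3/2b +371.901ms=3/4b
3) 1115.702ms=9/4b +867.769ms=7/4b
4) 1983.471ms=4b +495.868ms=1b
5) 2479.339ms=5b +495.868ms=1b
6) 2975.207ms=6b +991.736ms=2b
7) 3966.942ms=8b +743.802ms=3/2b
8) 4710.744ms=19/2b +743.802ms=3/2b
9) 5454.545ms=11b +495.868ms=1b
10) 5950.413ms=12b +396.694ms=4/5b
11) 6347.107ms=64/5b +396.694ms=4/5b
12) 6743.802ms=68/5b +396.694ms=4/5b
13) 7140.496ms=72/5b +198.347ms=2/5b
14) 7338.843ms=74/5b +198.347ms=2/5b
15) 7537.19ms=76/5b +396.694ms=4/5b
Σ=16b of 16 (121bpm 4/4) — PASS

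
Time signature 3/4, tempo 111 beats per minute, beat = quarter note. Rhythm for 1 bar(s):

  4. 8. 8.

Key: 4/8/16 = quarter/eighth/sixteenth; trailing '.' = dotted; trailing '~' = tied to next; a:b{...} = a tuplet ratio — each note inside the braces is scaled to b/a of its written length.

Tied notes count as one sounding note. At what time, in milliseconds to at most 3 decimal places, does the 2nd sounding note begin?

note 2 onset = 3/2b = 810.811ms

1. 0.0ms @ 0 + 810.811ms (3/2)
2. 810.811ms @ 3/2 + 405.405ms (3/4)
3. 1216.216ms @ 9/4 + 405.405ms (3/4)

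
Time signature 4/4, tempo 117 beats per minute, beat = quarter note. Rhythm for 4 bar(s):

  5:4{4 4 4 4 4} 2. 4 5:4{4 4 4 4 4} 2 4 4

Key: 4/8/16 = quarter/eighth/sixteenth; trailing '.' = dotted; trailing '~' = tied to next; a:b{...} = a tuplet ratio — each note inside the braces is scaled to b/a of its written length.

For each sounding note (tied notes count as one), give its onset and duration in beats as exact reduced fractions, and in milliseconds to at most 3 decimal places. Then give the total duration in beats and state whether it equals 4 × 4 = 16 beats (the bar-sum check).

1) 0.0ms=0b +410.256ms=4/5b
2) 410.256ms=4/5b +410.256ms=4/5b
3) 820.513ms=8/5b +410.256ms=4/5b
4) 1230.769ms=12/5b +410.256ms=4/5b
5) 1641.026ms=16/5b +410.256ms=4/5b
6) 2051.282ms=4b +1538.462ms=3b
7) 3589.744ms=7b +512.821ms=1b
8) 4102.564ms=8b +410.256ms=4/5b
9) 4512.821ms=44/5b +410.256ms=4/5b
10) 4923.077ms=48/5b +410.256ms=4/5b
11) 5333.333ms=52/5b +410.256ms=4/5b
12) 5743.59ms=56/5b +410.256ms=4/5b
13) 6153.846ms=12b +1025.641ms=2b
14) 7179.487ms=14b +512.821ms=1b
15) 7692.308ms=15b +512.821ms=1b
Σ=16b of 16 (117bpm 4/4) — PASS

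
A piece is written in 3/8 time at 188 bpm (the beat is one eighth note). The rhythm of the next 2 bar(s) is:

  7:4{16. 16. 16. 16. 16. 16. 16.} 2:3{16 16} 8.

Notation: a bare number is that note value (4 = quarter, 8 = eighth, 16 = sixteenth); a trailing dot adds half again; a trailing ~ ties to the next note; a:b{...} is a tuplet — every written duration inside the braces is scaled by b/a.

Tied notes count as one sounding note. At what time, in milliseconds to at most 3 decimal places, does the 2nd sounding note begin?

1. 0.0ms @ 0 + 136.778ms (3/7)
2. 136.778ms @ 3/7 + 136.778ms (3/7)
3. 273.556ms @ 6/7 + 136.778ms (3/7)
4. 410.334ms @ 9/7 + 136.778ms (3/7)
5. 547.112ms @ 12/7 + 136.778ms (3/7)
6. 683.891ms @ 15/7 + 136.778ms (3/7)
7. 820.669ms @ 18/7 + 136.778ms (3/7)
8. 957.447ms @ 3 + 239.362ms (3/4)
9. 1196.809ms @ 15/4 + 239.362ms (3/4)
10. 1436.17ms @ 9/2 + 478.723ms (3/2)

note 2 onset = 3/7b = 136.778ms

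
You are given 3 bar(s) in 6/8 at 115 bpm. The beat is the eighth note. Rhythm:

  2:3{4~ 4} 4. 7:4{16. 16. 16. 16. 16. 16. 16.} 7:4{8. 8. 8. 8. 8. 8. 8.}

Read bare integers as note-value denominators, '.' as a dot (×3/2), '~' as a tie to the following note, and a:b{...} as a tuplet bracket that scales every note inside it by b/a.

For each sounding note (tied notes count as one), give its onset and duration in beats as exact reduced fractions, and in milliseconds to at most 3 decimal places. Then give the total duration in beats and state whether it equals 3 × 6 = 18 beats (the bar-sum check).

1) 0.0ms=0b +3130.435ms=6b
2) 3130.435ms=6b +1565.217ms=3b
3) 4695.652ms=9b +223.602ms=3/7b
4) 4919.255ms=66/7b +223.602ms=3/7b
5) 5142.857ms=69/7b +223.602ms=3/7b
6) 5366.46ms=72/7b +223.602ms=3/7b
7) 5590.062ms=75/7b +223.602ms=3/7b
8) 5813.665ms=78/7b +223.602ms=3/7b
9) 6037.267ms=81/7b +223.602ms=3/7b
10) 6260.87ms=12b +447.205ms=6/7b
11) 6708.075ms=90/7b +447.205ms=6/7b
12) 7155.28ms=96/7b +447.205ms=6/7b
13) 7602.484ms=102/7b +447.205ms=6/7b
14) 8049.689ms=108/7b +447.205ms=6/7b
15) 8496.894ms=114/7b +447.205ms=6/7b
16) 8944.099ms=120/7b +447.205ms=6/7b
Σ=18b of 18 (115bpm 6/8) — PASS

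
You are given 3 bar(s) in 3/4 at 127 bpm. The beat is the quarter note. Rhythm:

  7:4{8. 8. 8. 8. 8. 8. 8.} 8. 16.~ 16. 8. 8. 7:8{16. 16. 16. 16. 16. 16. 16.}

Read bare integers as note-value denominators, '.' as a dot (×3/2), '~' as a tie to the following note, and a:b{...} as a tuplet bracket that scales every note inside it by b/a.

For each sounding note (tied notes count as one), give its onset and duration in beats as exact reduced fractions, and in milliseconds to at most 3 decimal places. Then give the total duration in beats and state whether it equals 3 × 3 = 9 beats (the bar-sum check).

1) 0.0ms=0b +202.475ms=3/7b
2) 202.475ms=3/7b +202.475ms=3/7b
3) 404.949ms=6/7b +202.475ms=3/7b
4) 607.424ms=9/7b +202.475ms=3/7b
5) 809.899ms=12/7b +202.475ms=3/7b
6) 1012.373ms=15/7b +202.475ms=3/7b
7) 1214.848ms=18/7b +202.475ms=3/7b
8) 1417.323ms=3b +354.331ms=3/4b
9) 1771.654ms=15/4b +354.331ms=3/4b
10) 2125.984ms=9/2b +354.331ms=3/4b
11) 2480.315ms=21/4b +354.331ms=3/4b
12) 2834.646ms=6b +202.475ms=3/7b
13) 3037.12ms=45/7b +202.475ms=3/7b
14) 3239.595ms=48/7b +202.475ms=3/7b
15) 3442.07ms=51/7b +202.475ms=3/7b
16) 3644.544ms=54/7b +202.475ms=3/7b
17) 3847.019ms=57/7b +202.475ms=3/7b
18) 4049.494ms=60/7b +202.475ms=3/7b
Σ=9b of 9 (127bpm 3/4) — PASS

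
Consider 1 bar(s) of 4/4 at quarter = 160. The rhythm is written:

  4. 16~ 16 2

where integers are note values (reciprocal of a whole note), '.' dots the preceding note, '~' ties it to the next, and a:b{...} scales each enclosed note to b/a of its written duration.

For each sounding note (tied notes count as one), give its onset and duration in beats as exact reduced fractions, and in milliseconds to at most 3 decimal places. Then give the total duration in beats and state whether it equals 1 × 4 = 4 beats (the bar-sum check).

1) 0.0ms=0b +562.5ms=3/2b
2) 562.5ms=3/2b +187.5ms=1/2b
3) 750.0ms=2b +750.0ms=2b
Σ=4b of 4 (160bpm 4/4) — PASS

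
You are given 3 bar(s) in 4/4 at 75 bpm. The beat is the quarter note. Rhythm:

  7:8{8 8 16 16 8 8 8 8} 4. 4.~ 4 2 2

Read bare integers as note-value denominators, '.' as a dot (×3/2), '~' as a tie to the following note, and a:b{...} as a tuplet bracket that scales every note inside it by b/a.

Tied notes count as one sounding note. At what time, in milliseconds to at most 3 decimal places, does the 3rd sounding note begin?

note 3 onset = 8/7b = 914.286ms

1. 0.0ms @ 0 + 457.143ms (4/7)
2. 457.143ms @ 4/7 + 457.143ms (4/7)
3. 914.286ms @ 8/7 + 228.571ms (2/7)
4. 1142.857ms @ 10/7 + 228.571ms (2/7)
5. 1371.429ms @ 12/7 + 457.143ms (4/7)
6. 1828.571ms @ 16/7 + 457.143ms (4/7)
7. 2285.714ms @ 20/7 + 457.143ms (4/7)
8. 2742.857ms @ 24/7 + 457.143ms (4/7)
9. 3200.0ms @ 4 + 1200.0ms (3/2)
10. 4400.0ms @ 11/2 + 2000.0ms (5/2)
11. 6400.0ms @ 8 + 1600.0ms (2)
12. 8000.0ms @ 10 + 1600.0ms (2)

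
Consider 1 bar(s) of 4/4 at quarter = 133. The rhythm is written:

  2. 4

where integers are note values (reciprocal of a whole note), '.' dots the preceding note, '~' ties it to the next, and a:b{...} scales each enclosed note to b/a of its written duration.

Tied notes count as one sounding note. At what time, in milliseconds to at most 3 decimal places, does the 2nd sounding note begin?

1. 0.0ms @ 0 + 1353.383ms (3)
2. 1353.383ms @ 3 + 451.128ms (1)

note 2 onset = 3b = 1353.383ms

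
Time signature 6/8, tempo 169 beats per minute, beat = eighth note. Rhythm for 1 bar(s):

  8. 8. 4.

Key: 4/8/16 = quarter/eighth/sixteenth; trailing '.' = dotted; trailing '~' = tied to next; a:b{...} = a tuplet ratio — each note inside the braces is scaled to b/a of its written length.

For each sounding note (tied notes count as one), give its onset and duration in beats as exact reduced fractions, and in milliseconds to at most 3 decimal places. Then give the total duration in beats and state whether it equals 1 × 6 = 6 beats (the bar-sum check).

1) 0.0ms=0b +532.544ms=3/2b
2) 532.544ms=3/2b +532.544ms=3/2b
3) 1065.089ms=3b +1065.089ms=3b
Σ=6b of 6 (169bpm 6/8) — PASS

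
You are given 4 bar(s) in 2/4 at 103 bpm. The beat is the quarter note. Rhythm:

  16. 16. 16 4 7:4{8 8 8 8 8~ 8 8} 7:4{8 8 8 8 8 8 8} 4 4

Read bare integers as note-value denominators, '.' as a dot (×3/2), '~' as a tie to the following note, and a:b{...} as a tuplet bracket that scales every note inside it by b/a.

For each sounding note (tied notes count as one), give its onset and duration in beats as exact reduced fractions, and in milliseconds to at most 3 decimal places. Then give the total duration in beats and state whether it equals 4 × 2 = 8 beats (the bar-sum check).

1) 0.0ms=0b +218.447ms=3/8b
2) 218.447ms=3/8b +218.447ms=3/8b
3) 436.893ms=3/4b +145.631ms=1/4b
4) 582.524ms=1b +582.524ms=1b
5) 1165.049ms=2b +166.436ms=2/7b
6) 1331.484ms=16/7b +166.436ms=2/7b
7) 1497.92ms=18/7b +166.436ms=2/7b
8) 1664.355ms=20/7b +166.436ms=2/7b
9) 1830.791ms=22/7b +332.871ms=4/7b
10) 2163.662ms=26/7b +166.436ms=2/7b
11) 2330.097ms=4b +166.436ms=2/7b
12) 2496.533ms=30/7b +166.436ms=2/7b
13) 2662.968ms=32/7b +166.436ms=2/7b
14) 2829.404ms=34/7b +166.436ms=2/7b
15) 2995.839ms=36/7b +166.436ms=2/7b
16) 3162.275ms=38/7b +166.436ms=2/7b
17) 3328.71ms=40/7b +166.436ms=2/7b
18) 3495.146ms=6b +582.524ms=1b
19) 4077.67ms=7b +582.524ms=1b
Σ=8b of 8 (103bpm 2/4) — PASS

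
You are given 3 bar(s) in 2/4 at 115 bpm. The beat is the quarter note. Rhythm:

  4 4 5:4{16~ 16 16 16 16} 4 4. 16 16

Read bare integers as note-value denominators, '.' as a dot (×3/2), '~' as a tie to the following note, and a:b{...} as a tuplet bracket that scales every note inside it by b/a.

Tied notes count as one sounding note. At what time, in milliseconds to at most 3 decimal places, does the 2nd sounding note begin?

1. 0.0ms @ 0 + 521.739ms (1)
2. 521.739ms @ 1 + 521.739ms (1)
3. 1043.478ms @ 2 + 208.696ms (2/5)
4. 1252.174ms @ 12/5 + 104.348ms (1/5)
5. 1356.522ms @ 13/5 + 104.348ms (1/5)
6. 1460.87ms @ 14/5 + 104.348ms (1/5)
7. 1565.217ms @ 3 + 521.739ms (1)
8. 2086.957ms @ 4 + 782.609ms (3/2)
9. 2869.565ms @ 11/2 + 130.435ms (1/4)
10. 3000.0ms @ 23/4 + 130.435ms (1/4)

note 2 onset = 1b = 521.739ms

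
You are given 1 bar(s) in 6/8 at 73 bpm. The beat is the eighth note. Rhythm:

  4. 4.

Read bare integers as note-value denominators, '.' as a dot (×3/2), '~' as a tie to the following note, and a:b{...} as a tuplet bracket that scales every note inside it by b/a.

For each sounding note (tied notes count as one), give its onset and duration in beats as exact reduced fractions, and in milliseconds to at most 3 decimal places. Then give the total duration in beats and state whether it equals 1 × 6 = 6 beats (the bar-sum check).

1) 0.0ms=0b +2465.753ms=3b
2) 2465.753ms=3b +2465.753ms=3b
Σ=6b of 6 (73bpm 6/8) — PASS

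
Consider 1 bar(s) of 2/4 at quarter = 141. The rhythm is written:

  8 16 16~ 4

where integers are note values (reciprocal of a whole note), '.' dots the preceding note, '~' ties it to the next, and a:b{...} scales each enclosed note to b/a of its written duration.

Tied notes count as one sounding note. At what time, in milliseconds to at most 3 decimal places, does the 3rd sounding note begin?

note 3 onset = 3/4b = 319.149ms

1. 0.0ms @ 0 + 212.766ms (1/2)
2. 212.766ms @ 1/2 + 106.383ms (1/4)
3. 319.149ms @ 3/4 + 531.915ms (5/4)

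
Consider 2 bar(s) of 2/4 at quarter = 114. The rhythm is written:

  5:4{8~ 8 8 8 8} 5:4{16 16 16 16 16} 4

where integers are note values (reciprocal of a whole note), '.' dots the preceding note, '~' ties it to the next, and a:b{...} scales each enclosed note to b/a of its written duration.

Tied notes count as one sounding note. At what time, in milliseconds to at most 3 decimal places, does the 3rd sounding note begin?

note 3 onset = 6/5b = 631.579ms

1. 0.0ms @ 0 + 421.053ms (4/5)
2. 421.053ms @ 4/5 + 210.526ms (2/5)
3. 631.579ms @ 6/5 + 210.526ms (2/5)
4. 842.105ms @ 8/5 + 210.526ms (2/5)
5. 1052.632ms @ 2 + 105.263ms (1/5)
6. 1157.895ms @ 11/5 + 105.263ms (1/5)
7. 1263.158ms @ 12/5 + 105.263ms (1/5)
8. 1368.421ms @ 13/5 + 105.263ms (1/5)
9. 1473.684ms @ 14/5 + 105.263ms (1/5)
10. 1578.947ms @ 3 + 526.316ms (1)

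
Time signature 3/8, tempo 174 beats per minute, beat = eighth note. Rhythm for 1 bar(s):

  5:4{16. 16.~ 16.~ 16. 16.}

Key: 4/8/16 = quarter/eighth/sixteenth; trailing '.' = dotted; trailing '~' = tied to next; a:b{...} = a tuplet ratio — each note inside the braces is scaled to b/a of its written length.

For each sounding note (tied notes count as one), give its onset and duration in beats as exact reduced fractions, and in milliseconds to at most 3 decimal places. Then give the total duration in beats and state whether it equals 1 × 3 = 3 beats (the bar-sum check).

1) 0.0ms=0b +206.897ms=3/5b
2) 206.897ms=3/5b +620.69ms=9/5b
3) 827.586ms=12/5b +206.897ms=3/5b
Σ=3b of 3 (174bpm 3/8) — PASS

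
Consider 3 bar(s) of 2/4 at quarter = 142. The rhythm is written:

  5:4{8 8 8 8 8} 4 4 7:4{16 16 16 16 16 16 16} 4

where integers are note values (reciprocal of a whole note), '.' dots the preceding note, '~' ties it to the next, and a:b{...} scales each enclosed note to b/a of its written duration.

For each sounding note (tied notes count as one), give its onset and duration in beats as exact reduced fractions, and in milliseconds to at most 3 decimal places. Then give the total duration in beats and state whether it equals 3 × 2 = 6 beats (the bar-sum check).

1) 0.0ms=0b +169.014ms=2/5b
2) 169.014ms=2/5b +169.014ms=2/5b
3) 338.028ms=4/5b +169.014ms=2/5b
4) 507.042ms=6/5b +169.014ms=2/5b
5) 676.056ms=8/5b +169.014ms=2/5b
6) 845.07ms=2b +422.535ms=1b
7) 1267.606ms=3b +422.535ms=1b
8) 1690.141ms=4b +60.362ms=1/7b
9) 1750.503ms=29/7b +60.362ms=1/7b
10) 1810.865ms=30/7b +60.362ms=1/7b
11) 1871.227ms=31/7b +60.362ms=1/7b
12) 1931.59ms=32/7b +60.362ms=1/7b
13) 1991.952ms=33/7b +60.362ms=1/7b
14) 2052.314ms=34/7b +60.362ms=1/7b
15) 2112.676ms=5b +422.535ms=1b
Σ=6b of 6 (142bpm 2/4) — PASS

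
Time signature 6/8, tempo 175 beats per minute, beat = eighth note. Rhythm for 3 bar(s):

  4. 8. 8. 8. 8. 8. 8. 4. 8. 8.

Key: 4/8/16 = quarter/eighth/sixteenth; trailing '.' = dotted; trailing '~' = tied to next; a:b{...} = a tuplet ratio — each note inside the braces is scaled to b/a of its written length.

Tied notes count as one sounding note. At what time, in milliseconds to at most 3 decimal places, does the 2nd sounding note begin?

note 2 onset = 3b = 1028.571ms

1. 0.0ms @ 0 + 1028.571ms (3)
2. 1028.571ms @ 3 + 514.286ms (3/2)
3. 1542.857ms @ 9/2 + 514.286ms (3/2)
4. 2057.143ms @ 6 + 514.286ms (3/2)
5. 2571.429ms @ 15/2 + 514.286ms (3/2)
6. 3085.714ms @ 9 + 514.286ms (3/2)
7. 3600.0ms @ 21/2 + 514.286ms (3/2)
8. 4114.286ms @ 12 + 1028.571ms (3)
9. 5142.857ms @ 15 + 514.286ms (3/2)
10. 5657.143ms @ 33/2 + 514.286ms (3/2)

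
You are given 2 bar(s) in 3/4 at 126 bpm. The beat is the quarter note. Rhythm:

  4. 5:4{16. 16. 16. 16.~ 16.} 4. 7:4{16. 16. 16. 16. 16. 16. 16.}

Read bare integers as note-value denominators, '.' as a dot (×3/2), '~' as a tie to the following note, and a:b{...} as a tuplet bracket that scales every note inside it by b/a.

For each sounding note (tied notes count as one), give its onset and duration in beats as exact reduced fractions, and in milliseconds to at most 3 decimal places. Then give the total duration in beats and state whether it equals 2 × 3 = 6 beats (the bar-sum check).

1) 0.0ms=0b +714.286ms=3/2b
2) 714.286ms=3/2b +142.857ms=3/10b
3) 857.143ms=9/5b +142.857ms=3/10b
4) 1000.0ms=21/10b +142.857ms=3/10b
5) 1142.857ms=12/5b +285.714ms=3/5b
6) 1428.571ms=3b +714.286ms=3/2b
7) 2142.857ms=9/2b +102.041ms=3/14b
8) 2244.898ms=33/7b +102.041ms=3/14b
9) 2346.939ms=69/14b +102.041ms=3/14b
10) 2448.98ms=36/7b +102.041ms=3/14b
11) 2551.02ms=75/14b +102.041ms=3/14b
12) 2653.061ms=39/7b +102.041ms=3/14b
13) 2755.102ms=81/14b +102.041ms=3/14b
Σ=6b of 6 (126bpm 3/4) — PASS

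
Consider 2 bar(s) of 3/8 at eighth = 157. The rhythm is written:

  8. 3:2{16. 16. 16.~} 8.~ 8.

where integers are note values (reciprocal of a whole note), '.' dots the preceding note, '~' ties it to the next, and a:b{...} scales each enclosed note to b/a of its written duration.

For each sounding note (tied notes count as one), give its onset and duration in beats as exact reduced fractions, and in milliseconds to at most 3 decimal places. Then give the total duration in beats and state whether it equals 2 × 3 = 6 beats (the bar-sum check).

1) 0.0ms=0b +573.248ms=3/2b
2) 573.248ms=3/2b +191.083ms=1/2b
3) 764.331ms=2b +191.083ms=1/2b
4) 955.414ms=5/2b +1337.58ms=7/2b
Σ=6b of 6 (157bpm 3/8) — PASS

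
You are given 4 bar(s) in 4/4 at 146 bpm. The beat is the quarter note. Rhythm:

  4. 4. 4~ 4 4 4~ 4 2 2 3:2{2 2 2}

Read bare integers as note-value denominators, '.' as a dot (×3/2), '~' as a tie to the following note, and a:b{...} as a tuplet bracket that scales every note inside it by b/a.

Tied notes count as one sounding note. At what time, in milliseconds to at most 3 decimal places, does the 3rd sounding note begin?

note 3 onset = 3b = 1232.877ms

1. 0.0ms @ 0 + 616.438ms (3/2)
2. 616.438ms @ 3/2 + 616.438ms (3/2)
3. 1232.877ms @ 3 + 821.918ms (2)
4. 2054.795ms @ 5 + 410.959ms (1)
5. 2465.753ms @ 6 + 821.918ms (2)
6. 3287.671ms @ 8 + 821.918ms (2)
7. 4109.589ms @ 10 + 821.918ms (2)
8. 4931.507ms @ 12 + 547.945ms (4/3)
9. 5479.452ms @ 40/3 + 547.945ms (4/3)
10. 6027.397ms @ 44/3 + 547.945ms (4/3)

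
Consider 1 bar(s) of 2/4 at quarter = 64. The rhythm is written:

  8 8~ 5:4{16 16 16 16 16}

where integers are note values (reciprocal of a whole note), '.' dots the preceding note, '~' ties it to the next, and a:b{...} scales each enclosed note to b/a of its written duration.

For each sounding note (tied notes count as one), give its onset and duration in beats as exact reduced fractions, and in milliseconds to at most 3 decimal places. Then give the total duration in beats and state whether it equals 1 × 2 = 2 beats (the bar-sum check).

1) 0.0ms=0b +468.75ms=1/2b
2) 468.75ms=1/2b +656.25ms=7/10b
3) 1125.0ms=6/5b +187.5ms=1/5b
4) 1312.5ms=7/5b +187.5ms=1/5b
5) 1500.0ms=8/5b +187.5ms=1/5b
6) 1687.5ms=9/5b +187.5ms=1/5b
Σ=2b of 2 (64bpm 2/4) — PASS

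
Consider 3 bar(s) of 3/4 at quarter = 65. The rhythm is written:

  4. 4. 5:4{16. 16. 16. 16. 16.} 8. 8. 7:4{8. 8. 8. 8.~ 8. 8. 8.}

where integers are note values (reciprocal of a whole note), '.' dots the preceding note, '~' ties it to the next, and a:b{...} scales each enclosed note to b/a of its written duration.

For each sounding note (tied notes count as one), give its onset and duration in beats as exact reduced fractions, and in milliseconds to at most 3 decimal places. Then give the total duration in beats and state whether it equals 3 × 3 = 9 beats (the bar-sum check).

1) 0.0ms=0b +1384.615ms=3/2b
2) 1384.615ms=3/2b +1384.615ms=3/2b
3) 2769.231ms=3b +276.923ms=3/10b
4) 3046.154ms=33/10b +276.923ms=3/10b
5) 3323.077ms=18/5b +276.923ms=3/10b
6) 3600.0ms=39/10b +276.923ms=3/10b
7) 3876.923ms=21/5b +276.923ms=3/10b
8) 4153.846ms=9/2b +692.308ms=3/4b
9) 4846.154ms=21/4b +692.308ms=3/4b
10) 5538.462ms=6b +395.604ms=3/7b
11) 5934.066ms=45/7b +395.604ms=3/7b
12) 6329.67ms=48/7b +395.604ms=3/7b
13) 6725.275ms=51/7b +791.209ms=6/7b
14) 7516.484ms=57/7b +395.604ms=3/7b
15) 7912.088ms=60/7b +395.604ms=3/7b
Σ=9b of 9 (65bpm 3/4) — PASS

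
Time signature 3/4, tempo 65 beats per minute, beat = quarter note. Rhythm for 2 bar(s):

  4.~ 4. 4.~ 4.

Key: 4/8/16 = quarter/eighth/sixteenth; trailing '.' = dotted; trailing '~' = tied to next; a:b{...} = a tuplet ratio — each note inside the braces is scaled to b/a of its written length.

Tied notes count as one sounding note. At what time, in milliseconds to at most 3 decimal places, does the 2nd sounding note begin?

1. 0.0ms @ 0 + 2769.231ms (3)
2. 2769.231ms @ 3 + 2769.231ms (3)

note 2 onset = 3b = 2769.231ms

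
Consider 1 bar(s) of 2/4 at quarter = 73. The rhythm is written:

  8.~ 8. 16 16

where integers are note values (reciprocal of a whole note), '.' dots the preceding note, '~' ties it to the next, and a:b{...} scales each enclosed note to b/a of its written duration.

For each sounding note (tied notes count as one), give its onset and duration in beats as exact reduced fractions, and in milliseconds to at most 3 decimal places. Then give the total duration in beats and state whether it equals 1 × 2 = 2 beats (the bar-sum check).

1) 0.0ms=0b +1232.877ms=3/2b
2) 1232.877ms=3/2b +205.479ms=1/4b
3) 1438.356ms=7/4b +205.479ms=1/4b
Σ=2b of 2 (73bpm 2/4) — PASS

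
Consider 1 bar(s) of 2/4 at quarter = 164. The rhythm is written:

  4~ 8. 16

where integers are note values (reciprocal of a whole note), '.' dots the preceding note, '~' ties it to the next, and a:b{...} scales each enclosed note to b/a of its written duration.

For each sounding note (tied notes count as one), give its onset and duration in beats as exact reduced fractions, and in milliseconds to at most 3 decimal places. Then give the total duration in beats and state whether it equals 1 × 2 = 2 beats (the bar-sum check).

1) 0.0ms=0b +640.244ms=7/4b
2) 640.244ms=7/4b +91.463ms=1/4b
Σ=2b of 2 (164bpm 2/4) — PASS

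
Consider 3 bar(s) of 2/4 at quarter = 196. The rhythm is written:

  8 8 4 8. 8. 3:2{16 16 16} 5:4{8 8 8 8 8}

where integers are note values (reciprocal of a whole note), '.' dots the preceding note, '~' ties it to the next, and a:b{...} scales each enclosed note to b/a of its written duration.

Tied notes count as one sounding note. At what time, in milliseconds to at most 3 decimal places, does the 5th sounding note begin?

1. 0.0ms @ 0 + 153.061ms (1/2)
2. 153.061ms @ 1/2 + 153.061ms (1/2)
3. 306.122ms @ 1 + 306.122ms (1)
4. 612.245ms @ 2 + 229.592ms (3/4)
5. 841.837ms @ 11/4 + 229.592ms (3/4)
6. 1071.429ms @ 7/2 + 51.02ms (1/6)
7. 1122.449ms @ 11/3 + 51.02ms (1/6)
8. 1173.469ms @ 23/6 + 51.02ms (1/6)
9. 1224.49ms @ 4 + 122.449ms (2/5)
10. 1346.939ms @ 22/5 + 122.449ms (2/5)
11. 1469.388ms @ 24/5 + 122.449ms (2/5)
12. 1591.837ms @ 26/5 + 122.449ms (2/5)
13. 1714.286ms @ 28/5 + 122.449ms (2/5)

note 5 onset = 11/4b = 841.837ms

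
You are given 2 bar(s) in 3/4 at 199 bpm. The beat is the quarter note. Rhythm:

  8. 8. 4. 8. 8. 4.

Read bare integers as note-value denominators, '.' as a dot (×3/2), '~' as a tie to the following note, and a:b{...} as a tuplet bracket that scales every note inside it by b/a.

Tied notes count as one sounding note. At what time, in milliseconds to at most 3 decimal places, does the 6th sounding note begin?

note 6 onset = 9/2b = 1356.784ms

1. 0.0ms @ 0 + 226.131ms (3/4)
2. 226.131ms @ 3/4 + 226.131ms (3/4)
3. 452.261ms @ 3/2 + 452.261ms (3/2)
4. 904.523ms @ 3 + 226.131ms (3/4)
5. 1130.653ms @ 15/4 + 226.131ms (3/4)
6. 1356.784ms @ 9/2 + 452.261ms (3/2)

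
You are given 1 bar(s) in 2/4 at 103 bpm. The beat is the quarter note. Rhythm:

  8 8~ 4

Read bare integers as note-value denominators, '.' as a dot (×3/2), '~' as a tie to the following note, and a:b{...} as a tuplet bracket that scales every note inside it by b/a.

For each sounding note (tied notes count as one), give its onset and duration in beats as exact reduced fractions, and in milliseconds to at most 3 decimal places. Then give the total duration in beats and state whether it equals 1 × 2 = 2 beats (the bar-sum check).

1) 0.0ms=0b +291.262ms=1/2b
2) 291.262ms=1/2b +873.786ms=3/2b
Σ=2b of 2 (103bpm 2/4) — PASS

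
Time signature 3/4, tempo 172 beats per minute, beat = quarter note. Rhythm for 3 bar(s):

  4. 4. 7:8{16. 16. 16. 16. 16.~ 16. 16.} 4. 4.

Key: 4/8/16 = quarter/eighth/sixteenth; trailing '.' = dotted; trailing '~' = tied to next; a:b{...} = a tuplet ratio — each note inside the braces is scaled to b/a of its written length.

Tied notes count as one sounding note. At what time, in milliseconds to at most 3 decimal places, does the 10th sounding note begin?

note 10 onset = 15/2b = 2616.279ms

1. 0.0ms @ 0 + 523.256ms (3/2)
2. 523.256ms @ 3/2 + 523.256ms (3/2)
3. 1046.512ms @ 3 + 149.502ms (3/7)
4. 1196.013ms @ 24/7 + 149.502ms (3/7)
5. 1345.515ms @ 27/7 + 149.502ms (3/7)
6. 1495.017ms @ 30/7 + 149.502ms (3/7)
7. 1644.518ms @ 33/7 + 299.003ms (6/7)
8. 1943.522ms @ 39/7 + 149.502ms (3/7)
9. 2093.023ms @ 6 + 523.256ms (3/2)
10. 2616.279ms @ 15/2 + 523.256ms (3/2)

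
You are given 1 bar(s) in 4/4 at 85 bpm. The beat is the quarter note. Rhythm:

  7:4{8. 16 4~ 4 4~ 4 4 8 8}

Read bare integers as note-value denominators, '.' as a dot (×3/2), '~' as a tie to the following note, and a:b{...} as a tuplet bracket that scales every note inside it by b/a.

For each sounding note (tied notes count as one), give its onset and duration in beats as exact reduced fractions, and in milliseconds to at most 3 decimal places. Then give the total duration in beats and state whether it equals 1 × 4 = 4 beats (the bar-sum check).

1) 0.0ms=0b +302.521ms=3/7b
2) 302.521ms=3/7b +100.84ms=1/7b
3) 403.361ms=4/7b +806.723ms=8/7b
4) 1210.084ms=12/7b +806.723ms=8/7b
5) 2016.807ms=20/7b +403.361ms=4/7b
6) 2420.168ms=24/7b +201.681ms=2/7b
7) 2621.849ms=26/7b +201.681ms=2/7b
Σ=4b of 4 (85bpm 4/4) — PASS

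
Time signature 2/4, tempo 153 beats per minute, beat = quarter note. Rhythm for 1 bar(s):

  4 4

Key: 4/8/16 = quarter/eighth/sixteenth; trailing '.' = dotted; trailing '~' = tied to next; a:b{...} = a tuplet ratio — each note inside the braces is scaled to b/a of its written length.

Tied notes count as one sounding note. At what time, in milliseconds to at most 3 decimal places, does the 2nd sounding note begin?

note 2 onset = 1b = 392.157ms

1. 0.0ms @ 0 + 392.157ms (1)
2. 392.157ms @ 1 + 392.157ms (1)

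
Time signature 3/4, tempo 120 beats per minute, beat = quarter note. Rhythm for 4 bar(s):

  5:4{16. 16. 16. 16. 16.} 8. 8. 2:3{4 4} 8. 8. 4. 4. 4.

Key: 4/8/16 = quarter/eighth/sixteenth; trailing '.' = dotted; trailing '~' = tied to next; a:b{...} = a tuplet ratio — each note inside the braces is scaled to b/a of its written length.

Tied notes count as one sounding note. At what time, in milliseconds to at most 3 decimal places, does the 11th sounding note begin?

1. 0.0ms @ 0 + 150.0ms (3/10)
2. 150.0ms @ 3/10 + 150.0ms (3/10)
3. 300.0ms @ 3/5 + 150.0ms (3/10)
4. 450.0ms @ 9/10 + 150.0ms (3/10)
5. 600.0ms @ 6/5 + 150.0ms (3/10)
6. 750.0ms @ 3/2 + 375.0ms (3/4)
7. 1125.0ms @ 9/4 + 375.0ms (3/4)
8. 1500.0ms @ 3 + 750.0ms (3/2)
9. 2250.0ms @ 9/2 + 750.0ms (3/2)
10. 3000.0ms @ 6 + 375.0ms (3/4)
11. 3375.0ms @ 27/4 + 375.0ms (3/4)
12. 3750.0ms @ 15/2 + 750.0ms (3/2)
13. 4500.0ms @ 9 + 750.0ms (3/2)
14. 5250.0ms @ 21/2 + 750.0ms (3/2)

note 11 onset = 27/4b = 3375.0ms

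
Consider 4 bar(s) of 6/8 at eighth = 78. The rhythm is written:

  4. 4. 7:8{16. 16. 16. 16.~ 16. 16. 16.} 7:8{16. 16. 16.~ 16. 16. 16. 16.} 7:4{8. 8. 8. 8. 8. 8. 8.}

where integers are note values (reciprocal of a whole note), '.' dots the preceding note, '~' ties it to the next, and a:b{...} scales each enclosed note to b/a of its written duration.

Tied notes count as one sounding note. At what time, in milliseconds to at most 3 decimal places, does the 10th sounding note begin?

1. 0.0ms @ 0 + 2307.692ms (3)
2. 2307.692ms @ 3 + 2307.692ms (3)
3. 4615.385ms @ 6 + 659.341ms (6/7)
4. 5274.725ms @ 48/7 + 659.341ms (6/7)
5. 5934.066ms @ 54/7 + 659.341ms (6/7)
6. 6593.407ms @ 60/7 + 1318.681ms (12/7)
7. 7912.088ms @ 72/7 + 659.341ms (6/7)
8. 8571.429ms @ 78/7 + 659.341ms (6/7)
9. 9230.769ms @ 12 + 659.341ms (6/7)
10. 9890.11ms @ 90/7 + 659.341ms (6/7)
11. 10549.451ms @ 96/7 + 1318.681ms (12/7)
12. 11868.132ms @ 108/7 + 659.341ms (6/7)
13. 12527.473ms @ 114/7 + 659.341ms (6/7)
14. 13186.813ms @ 120/7 + 659.341ms (6/7)
15. 13846.154ms @ 18 + 659.341ms (6/7)
16. 14505.495ms @ 132/7 + 659.341ms (6/7)
17. 15164.835ms @ 138/7 + 659.341ms (6/7)
18. 15824.176ms @ 144/7 + 659.341ms (6/7)
19. 16483.516ms @ 150/7 + 659.341ms (6/7)
20. 17142.857ms @ 156/7 + 659.341ms (6/7)
21. 17802.198ms @ 162/7 + 659.341ms (6/7)

note 10 onset = 90/7b = 9890.11ms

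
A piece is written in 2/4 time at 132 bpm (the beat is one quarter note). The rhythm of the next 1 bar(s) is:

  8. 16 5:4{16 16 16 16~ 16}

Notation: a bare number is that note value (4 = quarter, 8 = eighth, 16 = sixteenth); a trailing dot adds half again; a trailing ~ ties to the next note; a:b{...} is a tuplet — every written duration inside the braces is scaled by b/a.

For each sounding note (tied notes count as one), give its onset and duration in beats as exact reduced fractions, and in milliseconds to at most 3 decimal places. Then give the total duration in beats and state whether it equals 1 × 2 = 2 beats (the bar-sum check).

1) 0.0ms=0b +340.909ms=3/4b
2) 340.909ms=3/4b +113.636ms=1/4b
3) 454.545ms=1b +90.909ms=1/5b
4) 545.455ms=6/5b +90.909ms=1/5b
5) 636.364ms=7/5b +90.909ms=1/5b
6) 727.273ms=8/5b +181.818ms=2/5b
Σ=2b of 2 (132bpm 2/4) — PASS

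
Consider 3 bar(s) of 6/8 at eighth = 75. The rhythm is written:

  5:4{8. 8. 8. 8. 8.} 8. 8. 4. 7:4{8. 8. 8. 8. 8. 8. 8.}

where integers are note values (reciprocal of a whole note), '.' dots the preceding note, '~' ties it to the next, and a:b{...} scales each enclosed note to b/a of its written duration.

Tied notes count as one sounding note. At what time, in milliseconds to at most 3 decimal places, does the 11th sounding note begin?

1. 0.0ms @ 0 + 960.0ms (6/5)
2. 960.0ms @ 6/5 + 960.0ms (6/5)
3. 1920.0ms @ 12/5 + 960.0ms (6/5)
4. 2880.0ms @ 18/5 + 960.0ms (6/5)
5. 3840.0ms @ 24/5 + 960.0ms (6/5)
6. 4800.0ms @ 6 + 1200.0ms (3/2)
7. 6000.0ms @ 15/2 + 1200.0ms (3/2)
8. 7200.0ms @ 9 + 2400.0ms (3)
9. 9600.0ms @ 12 + 685.714ms (6/7)
10. 10285.714ms @ 90/7 + 685.714ms (6/7)
11. 10971.429ms @ 96/7 + 685.714ms (6/7)
12. 11657.143ms @ 102/7 + 685.714ms (6/7)
13. 12342.857ms @ 108/7 + 685.714ms (6/7)
14. 13028.571ms @ 114/7 + 685.714ms (6/7)
15. 13714.286ms @ 120/7 + 685.714ms (6/7)

note 11 onset = 96/7b = 10971.429ms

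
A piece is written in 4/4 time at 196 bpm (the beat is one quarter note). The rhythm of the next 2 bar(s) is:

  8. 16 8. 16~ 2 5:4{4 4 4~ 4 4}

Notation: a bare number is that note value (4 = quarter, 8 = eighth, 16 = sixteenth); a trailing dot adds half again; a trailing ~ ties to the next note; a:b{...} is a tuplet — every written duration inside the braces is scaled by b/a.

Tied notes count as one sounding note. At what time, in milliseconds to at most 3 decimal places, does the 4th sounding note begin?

note 4 onset = 7/4b = 535.714ms

1. 0.0ms @ 0 + 229.592ms (3/4)
2. 229.592ms @ 3/4 + 76.531ms (1/4)
3. 306.122ms @ 1 + 229.592ms (3/4)
4. 535.714ms @ 7/4 + 688.776ms (9/4)
5. 1224.49ms @ 4 + 244.898ms (4/5)
6. 1469.388ms @ 24/5 + 244.898ms (4/5)
7. 1714.286ms @ 28/5 + 489.796ms (8/5)
8. 2204.082ms @ 36/5 + 244.898ms (4/5)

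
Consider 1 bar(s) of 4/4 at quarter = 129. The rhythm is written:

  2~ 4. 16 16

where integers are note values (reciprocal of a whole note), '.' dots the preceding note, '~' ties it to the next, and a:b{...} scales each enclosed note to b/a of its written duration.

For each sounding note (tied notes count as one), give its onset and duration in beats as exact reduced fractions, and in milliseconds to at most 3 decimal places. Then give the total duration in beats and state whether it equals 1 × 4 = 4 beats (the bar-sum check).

1) 0.0ms=0b +1627.907ms=7/2b
2) 1627.907ms=7/2b +116.279ms=1/4b
3) 1744.186ms=15/4b +116.279ms=1/4b
Σ=4b of 4 (129bpm 4/4) — PASS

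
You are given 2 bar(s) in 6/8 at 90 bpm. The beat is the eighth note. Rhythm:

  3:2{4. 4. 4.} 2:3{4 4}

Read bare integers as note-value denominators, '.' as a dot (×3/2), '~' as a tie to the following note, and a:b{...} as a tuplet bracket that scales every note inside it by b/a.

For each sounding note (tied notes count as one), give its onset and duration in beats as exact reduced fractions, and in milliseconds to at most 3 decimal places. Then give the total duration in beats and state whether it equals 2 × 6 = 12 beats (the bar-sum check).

1) 0.0ms=0b +1333.333ms=2b
2) 1333.333ms=2b +1333.333ms=2b
3) 2666.667ms=4b +1333.333ms=2b
4) 4000.0ms=6b +2000.0ms=3b
5) 6000.0ms=9b +2000.0ms=3b
Σ=12b of 12 (90bpm 6/8) — PASS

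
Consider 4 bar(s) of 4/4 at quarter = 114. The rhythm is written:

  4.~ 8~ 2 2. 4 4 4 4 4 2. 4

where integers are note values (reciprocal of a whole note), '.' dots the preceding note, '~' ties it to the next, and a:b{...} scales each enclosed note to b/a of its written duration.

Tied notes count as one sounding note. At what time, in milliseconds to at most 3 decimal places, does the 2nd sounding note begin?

note 2 onset = 4b = 2105.263ms

1. 0.0ms @ 0 + 2105.263ms (4)
2. 2105.263ms @ 4 + 1578.947ms (3)
3. 3684.211ms @ 7 + 526.316ms (1)
4. 4210.526ms @ 8 + 526.316ms (1)
5. 4736.842ms @ 9 + 526.316ms (1)
6. 5263.158ms @ 10 + 526.316ms (1)
7. 5789.474ms @ 11 + 526.316ms (1)
8. 6315.789ms @ 12 + 1578.947ms (3)
9. 7894.737ms @ 15 + 526.316ms (1)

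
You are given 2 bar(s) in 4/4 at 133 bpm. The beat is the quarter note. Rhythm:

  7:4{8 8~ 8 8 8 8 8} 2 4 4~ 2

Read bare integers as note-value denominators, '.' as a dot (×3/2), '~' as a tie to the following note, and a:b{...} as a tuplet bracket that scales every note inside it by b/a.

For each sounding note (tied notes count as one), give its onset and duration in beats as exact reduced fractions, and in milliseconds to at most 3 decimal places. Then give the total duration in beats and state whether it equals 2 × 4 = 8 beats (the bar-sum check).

1) 0.0ms=0b +128.894ms=2/7b
2) 128.894ms=2/7b +257.787ms=4/7b
3) 386.681ms=6/7b +128.894ms=2/7b
4) 515.575ms=8/7b +128.894ms=2/7b
5) 644.468ms=10/7b +128.894ms=2/7b
6) 773.362ms=12/7b +128.894ms=2/7b
7) 902.256ms=2b +902.256ms=2b
8) 1804.511ms=4b +451.128ms=1b
9) 2255.639ms=5b +1353.383ms=3b
Σ=8b of 8 (133bpm 4/4) — PASS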